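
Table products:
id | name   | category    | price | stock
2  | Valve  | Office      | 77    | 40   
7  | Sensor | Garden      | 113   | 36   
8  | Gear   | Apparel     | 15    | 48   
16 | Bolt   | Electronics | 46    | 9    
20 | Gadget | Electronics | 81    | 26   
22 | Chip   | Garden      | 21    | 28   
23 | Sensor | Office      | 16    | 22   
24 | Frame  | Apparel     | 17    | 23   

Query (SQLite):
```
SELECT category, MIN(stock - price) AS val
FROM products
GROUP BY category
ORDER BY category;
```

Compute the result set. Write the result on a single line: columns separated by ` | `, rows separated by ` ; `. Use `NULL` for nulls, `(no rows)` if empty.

Apparel | 6 ; Electronics | -55 ; Garden | -77 ; Office | -37

For each row compute stock - price.
Group by category; take MIN of the expression per group.
  Apparel: ids {8, 24} → MIN(stock - price)=6
  Electronics: ids {16, 20} → MIN(stock - price)=-55
  Garden: ids {7, 22} → MIN(stock - price)=-77
  Office: ids {2, 23} → MIN(stock - price)=-37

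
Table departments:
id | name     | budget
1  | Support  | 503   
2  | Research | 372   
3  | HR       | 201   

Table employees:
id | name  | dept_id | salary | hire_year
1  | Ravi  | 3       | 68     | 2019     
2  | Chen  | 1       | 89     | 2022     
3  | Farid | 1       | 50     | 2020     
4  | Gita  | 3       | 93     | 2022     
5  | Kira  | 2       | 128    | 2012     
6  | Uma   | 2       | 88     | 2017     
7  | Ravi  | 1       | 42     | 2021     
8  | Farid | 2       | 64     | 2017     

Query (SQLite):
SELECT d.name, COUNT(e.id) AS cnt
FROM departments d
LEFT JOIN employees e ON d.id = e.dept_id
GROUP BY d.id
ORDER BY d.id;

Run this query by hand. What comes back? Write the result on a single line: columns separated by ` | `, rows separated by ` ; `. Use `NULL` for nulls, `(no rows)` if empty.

LEFT JOIN keeps every departments row; unmatched ones get NULL for employees columns.
Group by departments.id and compute COUNT(e.id). COUNT(col) of an all-NULL group is 0.
  1: ids {2, 3, 7} → COUNT(e.id)=3
  2: ids {5, 6, 8} → COUNT(e.id)=3
  3: ids {1, 4} → COUNT(e.id)=2

Support | 3 ; Research | 3 ; HR | 2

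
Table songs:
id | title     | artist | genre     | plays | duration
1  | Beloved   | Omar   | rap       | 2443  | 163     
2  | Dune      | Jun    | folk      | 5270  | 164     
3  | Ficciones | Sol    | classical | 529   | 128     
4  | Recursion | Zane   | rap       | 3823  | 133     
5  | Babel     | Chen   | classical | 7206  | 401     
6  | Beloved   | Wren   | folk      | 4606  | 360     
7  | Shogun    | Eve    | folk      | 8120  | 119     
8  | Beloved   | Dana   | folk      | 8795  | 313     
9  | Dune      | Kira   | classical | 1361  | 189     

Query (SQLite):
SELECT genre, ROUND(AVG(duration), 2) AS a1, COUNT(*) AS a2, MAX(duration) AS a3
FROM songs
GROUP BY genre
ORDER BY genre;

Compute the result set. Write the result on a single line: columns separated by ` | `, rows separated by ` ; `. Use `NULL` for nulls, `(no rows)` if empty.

Group songs by genre.
Per group compute: ROUND(AVG(duration), 2), COUNT(*), MAX(duration).
  classical: ids {3, 5, 9} → ROUND(AVG(duration), 2)=239.33, COUNT(*)=3, MAX(duration)=401
  folk: ids {2, 6, 7, 8} → ROUND(AVG(duration), 2)=239, COUNT(*)=4, MAX(duration)=360
  rap: ids {1, 4} → ROUND(AVG(duration), 2)=148, COUNT(*)=2, MAX(duration)=163

classical | 239.33 | 3 | 401 ; folk | 239 | 4 | 360 ; rap | 148 | 2 | 163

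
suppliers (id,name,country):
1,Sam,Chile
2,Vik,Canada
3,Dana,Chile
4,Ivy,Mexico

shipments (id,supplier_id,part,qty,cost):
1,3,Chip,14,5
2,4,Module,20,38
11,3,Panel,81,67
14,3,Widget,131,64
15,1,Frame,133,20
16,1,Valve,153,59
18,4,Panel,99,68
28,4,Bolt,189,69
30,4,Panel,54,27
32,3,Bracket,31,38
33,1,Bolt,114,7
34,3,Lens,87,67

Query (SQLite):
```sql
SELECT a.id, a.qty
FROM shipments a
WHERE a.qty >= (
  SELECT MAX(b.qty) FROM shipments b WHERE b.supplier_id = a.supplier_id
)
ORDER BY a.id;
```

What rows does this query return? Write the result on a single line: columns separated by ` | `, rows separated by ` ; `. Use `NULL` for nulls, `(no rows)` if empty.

14 | 131 ; 16 | 153 ; 28 | 189

For each shipments row a, compute MAX(qty) over rows sharing a.supplier_id.
Keep row a if a.qty >= that per-group MAX.
  supplier_id=1: MAX(qty) = 153
  supplier_id=3: MAX(qty) = 131
  supplier_id=4: MAX(qty) = 189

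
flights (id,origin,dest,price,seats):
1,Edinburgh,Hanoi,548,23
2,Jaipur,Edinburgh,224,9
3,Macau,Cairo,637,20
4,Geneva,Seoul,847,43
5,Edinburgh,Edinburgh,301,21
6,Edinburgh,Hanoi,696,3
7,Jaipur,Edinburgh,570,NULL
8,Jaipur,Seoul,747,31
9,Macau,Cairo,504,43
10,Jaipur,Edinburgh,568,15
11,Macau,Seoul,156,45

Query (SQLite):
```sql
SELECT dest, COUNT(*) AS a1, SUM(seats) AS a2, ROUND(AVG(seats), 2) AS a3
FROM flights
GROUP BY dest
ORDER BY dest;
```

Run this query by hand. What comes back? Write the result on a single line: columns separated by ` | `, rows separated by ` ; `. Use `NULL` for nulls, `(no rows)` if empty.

Cairo | 2 | 63 | 31.5 ; Edinburgh | 4 | 45 | 15 ; Hanoi | 2 | 26 | 13 ; Seoul | 3 | 119 | 39.67

Group flights by dest.
Per group compute: COUNT(*), SUM(seats), ROUND(AVG(seats), 2).
  Cairo: ids {3, 9} → COUNT(*)=2, SUM(seats)=63, ROUND(AVG(seats), 2)=31.5
  Edinburgh: ids {2, 5, 7, 10} → COUNT(*)=4, SUM(seats)=45, ROUND(AVG(seats), 2)=15
  Hanoi: ids {1, 6} → COUNT(*)=2, SUM(seats)=26, ROUND(AVG(seats), 2)=13
  Seoul: ids {4, 8, 11} → COUNT(*)=3, SUM(seats)=119, ROUND(AVG(seats), 2)=39.67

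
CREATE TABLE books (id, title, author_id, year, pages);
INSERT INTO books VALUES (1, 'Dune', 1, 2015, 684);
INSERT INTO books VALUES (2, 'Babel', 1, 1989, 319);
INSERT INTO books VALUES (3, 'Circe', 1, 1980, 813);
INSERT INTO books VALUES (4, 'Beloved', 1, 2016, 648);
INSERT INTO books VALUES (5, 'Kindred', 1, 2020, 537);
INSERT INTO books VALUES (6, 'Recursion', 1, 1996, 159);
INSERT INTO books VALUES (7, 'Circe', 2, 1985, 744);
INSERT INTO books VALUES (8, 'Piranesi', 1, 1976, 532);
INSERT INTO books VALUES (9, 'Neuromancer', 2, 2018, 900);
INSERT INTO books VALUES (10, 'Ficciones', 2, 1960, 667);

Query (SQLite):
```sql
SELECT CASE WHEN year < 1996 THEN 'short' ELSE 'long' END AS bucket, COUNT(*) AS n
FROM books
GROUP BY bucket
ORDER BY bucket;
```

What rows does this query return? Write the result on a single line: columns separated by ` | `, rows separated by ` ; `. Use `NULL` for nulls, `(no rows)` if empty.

Bucket rows by year < 1996 → 'short' else 'long'; count each bucket.

long | 5 ; short | 5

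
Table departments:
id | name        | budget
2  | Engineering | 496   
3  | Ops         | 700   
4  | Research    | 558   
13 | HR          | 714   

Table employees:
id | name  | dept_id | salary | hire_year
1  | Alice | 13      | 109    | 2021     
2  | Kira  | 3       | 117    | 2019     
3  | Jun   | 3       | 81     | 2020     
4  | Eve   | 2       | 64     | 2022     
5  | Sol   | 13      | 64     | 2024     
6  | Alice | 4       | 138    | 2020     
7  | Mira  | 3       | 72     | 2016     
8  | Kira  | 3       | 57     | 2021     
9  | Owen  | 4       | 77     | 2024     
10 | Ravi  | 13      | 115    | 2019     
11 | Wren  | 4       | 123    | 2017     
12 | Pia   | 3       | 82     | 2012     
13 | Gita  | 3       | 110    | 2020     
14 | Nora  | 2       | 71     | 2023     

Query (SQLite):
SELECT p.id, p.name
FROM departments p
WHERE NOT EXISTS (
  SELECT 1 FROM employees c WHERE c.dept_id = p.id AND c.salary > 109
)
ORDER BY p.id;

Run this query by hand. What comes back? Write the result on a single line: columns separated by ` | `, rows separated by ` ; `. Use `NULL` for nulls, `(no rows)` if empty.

For each departments row, check whether any employees with matching dept_id has salary > 109.
Keep rows where that is false.

2 | Engineering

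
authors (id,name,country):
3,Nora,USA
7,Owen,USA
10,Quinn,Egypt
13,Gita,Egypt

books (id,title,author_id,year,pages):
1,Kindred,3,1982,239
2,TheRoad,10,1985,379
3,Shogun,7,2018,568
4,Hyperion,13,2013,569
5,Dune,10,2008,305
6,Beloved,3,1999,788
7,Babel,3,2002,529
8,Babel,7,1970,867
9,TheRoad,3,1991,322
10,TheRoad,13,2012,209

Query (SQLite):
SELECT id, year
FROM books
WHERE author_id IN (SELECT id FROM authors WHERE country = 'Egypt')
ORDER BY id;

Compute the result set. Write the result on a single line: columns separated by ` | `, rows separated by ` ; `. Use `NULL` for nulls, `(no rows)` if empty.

Inner query: authors.id where country = 'Egypt'.
Outer: keep books rows whose author_id is in that set.
Inner query → {10, 13}

2 | 1985 ; 4 | 2013 ; 5 | 2008 ; 10 | 2012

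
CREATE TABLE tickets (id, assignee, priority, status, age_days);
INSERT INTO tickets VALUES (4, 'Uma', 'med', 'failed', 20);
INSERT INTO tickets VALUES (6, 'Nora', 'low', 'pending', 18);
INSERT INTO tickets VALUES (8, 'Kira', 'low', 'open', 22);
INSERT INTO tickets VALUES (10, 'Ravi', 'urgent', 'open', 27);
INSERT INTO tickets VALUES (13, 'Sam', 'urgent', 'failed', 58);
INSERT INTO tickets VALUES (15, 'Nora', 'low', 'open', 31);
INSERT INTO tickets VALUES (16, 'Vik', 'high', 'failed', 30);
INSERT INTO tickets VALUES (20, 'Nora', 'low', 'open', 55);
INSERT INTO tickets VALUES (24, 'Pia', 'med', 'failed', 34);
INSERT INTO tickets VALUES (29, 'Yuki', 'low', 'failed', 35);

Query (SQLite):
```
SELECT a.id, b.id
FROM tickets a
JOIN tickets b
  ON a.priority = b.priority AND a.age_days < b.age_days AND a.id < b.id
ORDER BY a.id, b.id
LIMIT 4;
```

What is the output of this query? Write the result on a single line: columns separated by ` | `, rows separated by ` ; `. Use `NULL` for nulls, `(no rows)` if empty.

4 | 24 ; 6 | 8 ; 6 | 15 ; 6 | 20

Pairs (a,b) with same priority, a.age_days < b.age_days, a.id < b.id.
priority groups: high:{16} low:{6,8,15,20,29} med:{4,24} urgent:{10,13}
Ordered by (a.id, b.id); first 4.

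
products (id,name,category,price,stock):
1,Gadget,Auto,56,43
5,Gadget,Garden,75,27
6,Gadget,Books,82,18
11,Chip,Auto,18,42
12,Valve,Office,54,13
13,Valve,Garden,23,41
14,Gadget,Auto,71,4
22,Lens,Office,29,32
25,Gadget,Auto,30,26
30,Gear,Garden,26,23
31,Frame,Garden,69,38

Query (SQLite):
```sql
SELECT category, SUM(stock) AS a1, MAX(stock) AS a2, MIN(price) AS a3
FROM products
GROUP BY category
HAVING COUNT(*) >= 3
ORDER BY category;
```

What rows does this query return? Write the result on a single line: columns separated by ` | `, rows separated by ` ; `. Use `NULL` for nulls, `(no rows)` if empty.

Group products by category.
Per group compute: SUM(stock), MAX(stock), MIN(price).
HAVING: drop groups with fewer than 3 rows.
  Auto: ids {1, 11, 14, 25} → SUM(stock)=115, MAX(stock)=43, MIN(price)=18
  Books: ids {6} → SUM(stock)=18, MAX(stock)=18, MIN(price)=82
  Garden: ids {5, 13, 30, 31} → SUM(stock)=129, MAX(stock)=41, MIN(price)=23
  Office: ids {12, 22} → SUM(stock)=45, MAX(stock)=32, MIN(price)=29

Auto | 115 | 43 | 18 ; Garden | 129 | 41 | 23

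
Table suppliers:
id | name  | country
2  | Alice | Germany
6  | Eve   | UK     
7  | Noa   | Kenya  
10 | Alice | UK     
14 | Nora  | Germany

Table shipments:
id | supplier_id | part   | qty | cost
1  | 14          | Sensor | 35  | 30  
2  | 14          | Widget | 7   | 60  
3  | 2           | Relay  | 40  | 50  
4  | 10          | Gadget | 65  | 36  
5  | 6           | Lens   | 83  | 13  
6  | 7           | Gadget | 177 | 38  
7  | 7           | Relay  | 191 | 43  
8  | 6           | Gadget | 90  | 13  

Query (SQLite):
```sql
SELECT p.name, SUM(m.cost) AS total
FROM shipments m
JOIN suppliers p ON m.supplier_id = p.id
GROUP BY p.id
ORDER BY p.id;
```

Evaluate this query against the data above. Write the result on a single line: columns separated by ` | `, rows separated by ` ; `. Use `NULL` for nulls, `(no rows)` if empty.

Alice | 50 ; Eve | 26 ; Noa | 81 ; Alice | 36 ; Nora | 90

Join each shipments row to its suppliers via supplier_id.
Group joined rows by suppliers.id; compute SUM(m.cost) per group.
  2: ids {3} → SUM(m.cost)=50
  6: ids {5, 8} → SUM(m.cost)=26
  7: ids {6, 7} → SUM(m.cost)=81
  10: ids {4} → SUM(m.cost)=36
  14: ids {1, 2} → SUM(m.cost)=90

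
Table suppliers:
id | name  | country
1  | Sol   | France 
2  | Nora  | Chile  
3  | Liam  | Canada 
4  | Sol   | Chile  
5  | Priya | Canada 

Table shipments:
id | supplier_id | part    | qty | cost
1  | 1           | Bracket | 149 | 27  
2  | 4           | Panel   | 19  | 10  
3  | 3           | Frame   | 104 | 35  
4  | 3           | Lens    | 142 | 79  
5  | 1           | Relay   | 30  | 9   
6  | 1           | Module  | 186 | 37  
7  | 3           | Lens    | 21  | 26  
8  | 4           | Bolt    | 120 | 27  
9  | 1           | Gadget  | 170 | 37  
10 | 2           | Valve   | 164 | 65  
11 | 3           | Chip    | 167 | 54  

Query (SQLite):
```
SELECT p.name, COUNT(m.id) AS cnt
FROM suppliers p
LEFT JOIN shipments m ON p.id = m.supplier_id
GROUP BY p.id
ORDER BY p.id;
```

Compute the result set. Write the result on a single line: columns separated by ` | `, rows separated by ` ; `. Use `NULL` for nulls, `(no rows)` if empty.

LEFT JOIN keeps every suppliers row; unmatched ones get NULL for shipments columns.
Group by suppliers.id and compute COUNT(m.id). COUNT(col) of an all-NULL group is 0.
  1: ids {1, 5, 6, 9} → COUNT(m.id)=4
  2: ids {10} → COUNT(m.id)=1
  3: ids {3, 4, 7, 11} → COUNT(m.id)=4
  4: ids {2, 8} → COUNT(m.id)=2
  5: ids {—} → COUNT(m.id)=0

Sol | 4 ; Nora | 1 ; Liam | 4 ; Sol | 2 ; Priya | 0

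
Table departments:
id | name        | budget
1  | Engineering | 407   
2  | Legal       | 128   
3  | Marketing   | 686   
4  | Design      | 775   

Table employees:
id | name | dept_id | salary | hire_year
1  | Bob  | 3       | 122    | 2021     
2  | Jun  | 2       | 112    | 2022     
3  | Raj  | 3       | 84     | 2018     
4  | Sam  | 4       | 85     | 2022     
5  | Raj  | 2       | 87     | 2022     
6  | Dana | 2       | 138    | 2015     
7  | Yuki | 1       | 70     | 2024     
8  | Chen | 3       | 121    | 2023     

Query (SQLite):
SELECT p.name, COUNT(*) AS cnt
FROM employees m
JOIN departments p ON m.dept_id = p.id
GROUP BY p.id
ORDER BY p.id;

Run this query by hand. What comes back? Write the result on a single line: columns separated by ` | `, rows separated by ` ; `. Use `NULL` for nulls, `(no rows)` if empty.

Engineering | 1 ; Legal | 3 ; Marketing | 3 ; Design | 1

Join each employees row to its departments via dept_id.
Group joined rows by departments.id; compute COUNT(*) per group.
  1: ids {7} → COUNT(*)=1
  2: ids {2, 5, 6} → COUNT(*)=3
  3: ids {1, 3, 8} → COUNT(*)=3
  4: ids {4} → COUNT(*)=1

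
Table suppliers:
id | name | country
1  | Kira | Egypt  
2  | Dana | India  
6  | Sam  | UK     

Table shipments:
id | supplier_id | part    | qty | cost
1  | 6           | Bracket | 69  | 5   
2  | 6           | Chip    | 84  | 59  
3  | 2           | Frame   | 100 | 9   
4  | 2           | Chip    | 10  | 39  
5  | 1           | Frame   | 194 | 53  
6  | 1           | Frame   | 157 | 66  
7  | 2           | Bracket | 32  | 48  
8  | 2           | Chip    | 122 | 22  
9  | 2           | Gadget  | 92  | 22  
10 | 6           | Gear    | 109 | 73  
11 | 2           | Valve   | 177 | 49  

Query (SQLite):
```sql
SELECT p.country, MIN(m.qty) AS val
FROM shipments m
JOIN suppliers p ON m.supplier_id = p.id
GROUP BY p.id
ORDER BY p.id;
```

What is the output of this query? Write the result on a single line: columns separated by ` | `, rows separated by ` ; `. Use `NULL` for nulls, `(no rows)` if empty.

Egypt | 157 ; India | 10 ; UK | 69

Join each shipments row to its suppliers via supplier_id.
Group joined rows by suppliers.id; compute MIN(m.qty) per group.
  1: ids {5, 6} → MIN(m.qty)=157
  2: ids {3, 4, 7, 8, 9, 11} → MIN(m.qty)=10
  6: ids {1, 2, 10} → MIN(m.qty)=69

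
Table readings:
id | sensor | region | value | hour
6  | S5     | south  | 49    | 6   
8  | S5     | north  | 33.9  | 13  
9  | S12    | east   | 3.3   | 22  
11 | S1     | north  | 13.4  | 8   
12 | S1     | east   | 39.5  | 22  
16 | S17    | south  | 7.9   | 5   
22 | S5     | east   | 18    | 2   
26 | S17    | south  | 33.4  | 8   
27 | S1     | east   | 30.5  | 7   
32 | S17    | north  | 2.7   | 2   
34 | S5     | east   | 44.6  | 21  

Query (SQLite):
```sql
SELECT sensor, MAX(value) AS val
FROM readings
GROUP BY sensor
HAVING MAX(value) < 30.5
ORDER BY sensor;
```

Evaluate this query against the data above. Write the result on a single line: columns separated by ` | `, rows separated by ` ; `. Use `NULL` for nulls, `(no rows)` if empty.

S12 | 3.3

Partition readings by sensor; compute MAX(value) within each group.
HAVING: keep groups where MAX(value) < 30.5.
  S1: ids {11, 12, 27} → MAX(value)=39.5
  S12: ids {9} → MAX(value)=3.3
  S17: ids {16, 26, 32} → MAX(value)=33.4
  S5: ids {6, 8, 22, 34} → MAX(value)=49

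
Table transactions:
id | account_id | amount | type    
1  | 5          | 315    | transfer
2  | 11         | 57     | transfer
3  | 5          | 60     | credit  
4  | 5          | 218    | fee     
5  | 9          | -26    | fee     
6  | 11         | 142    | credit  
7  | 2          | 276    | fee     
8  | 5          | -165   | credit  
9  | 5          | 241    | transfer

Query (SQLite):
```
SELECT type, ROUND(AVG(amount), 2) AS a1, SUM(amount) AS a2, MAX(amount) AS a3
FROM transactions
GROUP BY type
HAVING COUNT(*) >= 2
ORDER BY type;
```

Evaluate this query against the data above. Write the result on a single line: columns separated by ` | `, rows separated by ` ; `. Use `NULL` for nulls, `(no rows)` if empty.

Group transactions by type.
Per group compute: ROUND(AVG(amount), 2), SUM(amount), MAX(amount).
HAVING: drop groups with fewer than 2 rows.
  credit: ids {3, 6, 8} → ROUND(AVG(amount), 2)=12.33, SUM(amount)=37, MAX(amount)=142
  fee: ids {4, 5, 7} → ROUND(AVG(amount), 2)=156, SUM(amount)=468, MAX(amount)=276
  transfer: ids {1, 2, 9} → ROUND(AVG(amount), 2)=204.33, SUM(amount)=613, MAX(amount)=315

credit | 12.33 | 37 | 142 ; fee | 156 | 468 | 276 ; transfer | 204.33 | 613 | 315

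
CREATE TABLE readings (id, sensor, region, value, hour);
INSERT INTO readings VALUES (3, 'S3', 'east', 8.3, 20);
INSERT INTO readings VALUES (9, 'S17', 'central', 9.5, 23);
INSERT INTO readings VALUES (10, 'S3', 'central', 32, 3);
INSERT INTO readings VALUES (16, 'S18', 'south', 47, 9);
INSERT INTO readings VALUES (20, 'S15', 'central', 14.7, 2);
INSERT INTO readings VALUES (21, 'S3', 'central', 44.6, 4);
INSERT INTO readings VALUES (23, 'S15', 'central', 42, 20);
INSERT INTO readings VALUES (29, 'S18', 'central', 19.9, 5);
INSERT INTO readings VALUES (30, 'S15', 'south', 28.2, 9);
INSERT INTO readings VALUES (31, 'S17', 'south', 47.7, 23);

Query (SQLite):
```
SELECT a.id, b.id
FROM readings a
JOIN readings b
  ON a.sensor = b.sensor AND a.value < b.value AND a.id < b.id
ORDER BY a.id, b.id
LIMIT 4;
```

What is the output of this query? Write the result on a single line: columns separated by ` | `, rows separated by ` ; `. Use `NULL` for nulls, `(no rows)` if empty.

Pairs (a,b) with same sensor, a.value < b.value, a.id < b.id.
sensor groups: S15:{20,23,30} S17:{9,31} S18:{16,29} S3:{3,10,21}
Ordered by (a.id, b.id); first 4.

3 | 10 ; 3 | 21 ; 9 | 31 ; 10 | 21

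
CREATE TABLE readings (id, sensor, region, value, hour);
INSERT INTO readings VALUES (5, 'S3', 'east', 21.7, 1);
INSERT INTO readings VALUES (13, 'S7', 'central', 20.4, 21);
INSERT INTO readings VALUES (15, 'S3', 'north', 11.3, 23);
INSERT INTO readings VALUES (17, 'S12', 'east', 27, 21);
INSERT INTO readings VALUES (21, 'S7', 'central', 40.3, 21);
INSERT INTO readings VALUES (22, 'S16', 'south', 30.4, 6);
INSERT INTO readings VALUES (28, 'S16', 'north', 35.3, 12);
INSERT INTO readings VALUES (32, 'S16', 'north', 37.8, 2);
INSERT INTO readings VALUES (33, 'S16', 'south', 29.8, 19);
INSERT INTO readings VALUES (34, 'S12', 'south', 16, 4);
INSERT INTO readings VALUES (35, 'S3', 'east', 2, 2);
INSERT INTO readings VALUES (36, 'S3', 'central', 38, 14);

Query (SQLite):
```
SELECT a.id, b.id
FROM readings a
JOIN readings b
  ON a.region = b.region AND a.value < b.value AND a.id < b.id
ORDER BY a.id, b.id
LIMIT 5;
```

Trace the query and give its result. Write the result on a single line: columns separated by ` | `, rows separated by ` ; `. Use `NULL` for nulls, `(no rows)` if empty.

Pairs (a,b) with same region, a.value < b.value, a.id < b.id.
region groups: central:{13,21,36} east:{5,17,35} north:{15,28,32} south:{22,33,34}
Ordered by (a.id, b.id); first 5.

5 | 17 ; 13 | 21 ; 13 | 36 ; 15 | 28 ; 15 | 32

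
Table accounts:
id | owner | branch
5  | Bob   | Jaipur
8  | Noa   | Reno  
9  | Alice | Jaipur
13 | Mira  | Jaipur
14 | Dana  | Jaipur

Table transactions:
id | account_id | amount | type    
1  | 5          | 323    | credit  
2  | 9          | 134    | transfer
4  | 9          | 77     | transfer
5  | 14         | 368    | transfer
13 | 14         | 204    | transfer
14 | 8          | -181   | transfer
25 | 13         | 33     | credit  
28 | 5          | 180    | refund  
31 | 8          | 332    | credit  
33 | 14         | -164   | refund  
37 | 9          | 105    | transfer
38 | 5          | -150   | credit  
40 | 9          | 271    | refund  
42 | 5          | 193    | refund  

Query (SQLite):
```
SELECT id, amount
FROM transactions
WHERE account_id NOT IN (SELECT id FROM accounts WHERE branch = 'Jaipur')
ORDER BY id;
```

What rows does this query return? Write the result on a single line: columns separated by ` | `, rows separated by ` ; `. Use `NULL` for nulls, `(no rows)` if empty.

14 | -181 ; 31 | 332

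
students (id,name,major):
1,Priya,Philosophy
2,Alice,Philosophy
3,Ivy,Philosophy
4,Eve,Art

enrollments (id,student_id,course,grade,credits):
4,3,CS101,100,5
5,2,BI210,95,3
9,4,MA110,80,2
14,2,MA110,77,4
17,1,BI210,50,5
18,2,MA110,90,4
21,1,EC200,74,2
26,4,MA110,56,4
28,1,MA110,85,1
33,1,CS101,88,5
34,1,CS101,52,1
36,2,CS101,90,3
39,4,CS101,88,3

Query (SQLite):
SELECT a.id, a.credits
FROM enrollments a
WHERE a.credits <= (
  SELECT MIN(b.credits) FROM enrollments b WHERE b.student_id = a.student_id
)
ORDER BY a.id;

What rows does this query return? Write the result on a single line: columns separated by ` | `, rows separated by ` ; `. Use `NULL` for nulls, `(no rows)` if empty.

For each enrollments row a, compute MIN(credits) over rows sharing a.student_id.
Keep row a if a.credits <= that per-group MIN.
  student_id=1: MIN(credits) = 1
  student_id=2: MIN(credits) = 3
  student_id=3: MIN(credits) = 5
  student_id=4: MIN(credits) = 2

4 | 5 ; 5 | 3 ; 9 | 2 ; 28 | 1 ; 34 | 1 ; 36 | 3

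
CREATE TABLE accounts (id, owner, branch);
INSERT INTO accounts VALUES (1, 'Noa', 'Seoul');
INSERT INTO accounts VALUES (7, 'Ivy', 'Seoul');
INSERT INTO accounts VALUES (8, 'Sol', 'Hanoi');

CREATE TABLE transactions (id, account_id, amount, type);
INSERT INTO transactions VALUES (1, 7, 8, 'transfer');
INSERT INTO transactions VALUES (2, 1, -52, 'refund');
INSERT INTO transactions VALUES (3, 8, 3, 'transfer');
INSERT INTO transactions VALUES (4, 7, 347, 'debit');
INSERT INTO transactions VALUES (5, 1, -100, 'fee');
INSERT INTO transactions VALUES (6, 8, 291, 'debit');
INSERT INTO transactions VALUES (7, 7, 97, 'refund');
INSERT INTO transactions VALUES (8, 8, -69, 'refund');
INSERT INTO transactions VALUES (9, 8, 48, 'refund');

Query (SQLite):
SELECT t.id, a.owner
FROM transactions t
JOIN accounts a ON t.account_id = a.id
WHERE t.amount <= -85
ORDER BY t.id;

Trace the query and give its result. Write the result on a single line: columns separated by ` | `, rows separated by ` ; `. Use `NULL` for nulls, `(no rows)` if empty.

Each transactions row matches the accounts row where account_id = accounts.id.
Then keep rows with t.amount <= -85.

5 | Noa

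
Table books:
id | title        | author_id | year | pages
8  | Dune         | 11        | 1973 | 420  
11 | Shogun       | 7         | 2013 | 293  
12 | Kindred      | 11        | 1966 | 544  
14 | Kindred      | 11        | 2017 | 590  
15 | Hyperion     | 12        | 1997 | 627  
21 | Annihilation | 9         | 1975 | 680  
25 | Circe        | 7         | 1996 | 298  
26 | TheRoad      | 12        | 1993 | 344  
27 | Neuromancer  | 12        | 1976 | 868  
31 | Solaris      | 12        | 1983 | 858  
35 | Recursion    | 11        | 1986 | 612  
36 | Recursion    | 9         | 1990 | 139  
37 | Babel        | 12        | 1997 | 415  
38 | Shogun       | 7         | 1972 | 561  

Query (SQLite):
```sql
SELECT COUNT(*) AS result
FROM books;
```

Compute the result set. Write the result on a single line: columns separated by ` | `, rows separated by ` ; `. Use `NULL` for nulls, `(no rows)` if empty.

All pages values: [420, 293, 544, 590, 627, 680, 298, 344, 868, 858, 612, 139, 415, 561].
COUNT(*) counts rows → 14.

14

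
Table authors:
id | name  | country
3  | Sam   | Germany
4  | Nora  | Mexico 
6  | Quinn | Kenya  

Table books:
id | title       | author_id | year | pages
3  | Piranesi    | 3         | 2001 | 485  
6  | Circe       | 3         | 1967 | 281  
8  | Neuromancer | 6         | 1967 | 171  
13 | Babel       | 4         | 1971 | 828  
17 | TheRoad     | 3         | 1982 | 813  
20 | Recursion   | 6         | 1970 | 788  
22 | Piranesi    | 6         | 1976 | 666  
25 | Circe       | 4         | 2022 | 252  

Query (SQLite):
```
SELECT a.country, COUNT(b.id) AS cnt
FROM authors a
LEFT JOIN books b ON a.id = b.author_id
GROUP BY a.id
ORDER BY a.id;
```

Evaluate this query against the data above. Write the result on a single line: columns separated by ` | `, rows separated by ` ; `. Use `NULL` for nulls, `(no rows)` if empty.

LEFT JOIN keeps every authors row; unmatched ones get NULL for books columns.
Group by authors.id and compute COUNT(b.id). COUNT(col) of an all-NULL group is 0.
  3: ids {3, 6, 17} → COUNT(b.id)=3
  4: ids {13, 25} → COUNT(b.id)=2
  6: ids {8, 20, 22} → COUNT(b.id)=3

Germany | 3 ; Mexico | 2 ; Kenya | 3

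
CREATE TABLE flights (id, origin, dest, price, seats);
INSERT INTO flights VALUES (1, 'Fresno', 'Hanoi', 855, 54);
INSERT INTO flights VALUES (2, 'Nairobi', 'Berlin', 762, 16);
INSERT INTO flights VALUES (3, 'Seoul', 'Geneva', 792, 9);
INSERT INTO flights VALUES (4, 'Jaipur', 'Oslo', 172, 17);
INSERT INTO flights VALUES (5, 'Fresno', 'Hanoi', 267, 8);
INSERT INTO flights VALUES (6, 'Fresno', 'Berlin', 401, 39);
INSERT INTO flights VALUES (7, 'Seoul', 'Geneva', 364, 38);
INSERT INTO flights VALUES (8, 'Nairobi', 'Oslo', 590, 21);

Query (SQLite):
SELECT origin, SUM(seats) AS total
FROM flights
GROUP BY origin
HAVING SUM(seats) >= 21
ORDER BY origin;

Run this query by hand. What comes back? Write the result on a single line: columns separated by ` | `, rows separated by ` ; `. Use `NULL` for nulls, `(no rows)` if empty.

Fresno | 101 ; Nairobi | 37 ; Seoul | 47

Partition flights by origin; compute SUM(seats) within each group.
HAVING: keep groups where SUM(seats) >= 21.
  Fresno: ids {1, 5, 6} → SUM(seats)=101
  Jaipur: ids {4} → SUM(seats)=17
  Nairobi: ids {2, 8} → SUM(seats)=37
  Seoul: ids {3, 7} → SUM(seats)=47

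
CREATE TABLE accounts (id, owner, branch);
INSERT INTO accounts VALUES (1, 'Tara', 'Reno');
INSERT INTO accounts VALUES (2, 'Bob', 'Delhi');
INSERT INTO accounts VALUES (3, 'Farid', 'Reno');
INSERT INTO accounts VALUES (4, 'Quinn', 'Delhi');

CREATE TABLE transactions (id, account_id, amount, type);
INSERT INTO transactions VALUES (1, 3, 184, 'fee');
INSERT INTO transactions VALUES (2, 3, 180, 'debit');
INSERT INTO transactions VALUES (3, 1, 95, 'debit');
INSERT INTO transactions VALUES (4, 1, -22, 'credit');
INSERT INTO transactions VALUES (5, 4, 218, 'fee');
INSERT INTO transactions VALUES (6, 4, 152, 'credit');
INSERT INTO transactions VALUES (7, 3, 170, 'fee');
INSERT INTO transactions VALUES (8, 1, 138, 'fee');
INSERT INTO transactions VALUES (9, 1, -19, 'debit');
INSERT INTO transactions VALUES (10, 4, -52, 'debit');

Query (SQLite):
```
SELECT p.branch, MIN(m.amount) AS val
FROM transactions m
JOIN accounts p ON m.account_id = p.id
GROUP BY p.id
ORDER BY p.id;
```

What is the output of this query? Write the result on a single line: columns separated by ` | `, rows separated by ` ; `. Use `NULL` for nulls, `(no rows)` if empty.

Reno | -22 ; Reno | 170 ; Delhi | -52

Join each transactions row to its accounts via account_id.
Group joined rows by accounts.id; compute MIN(m.amount) per group.
  1: ids {3, 4, 8, 9} → MIN(m.amount)=-22
  3: ids {1, 2, 7} → MIN(m.amount)=170
  4: ids {5, 6, 10} → MIN(m.amount)=-52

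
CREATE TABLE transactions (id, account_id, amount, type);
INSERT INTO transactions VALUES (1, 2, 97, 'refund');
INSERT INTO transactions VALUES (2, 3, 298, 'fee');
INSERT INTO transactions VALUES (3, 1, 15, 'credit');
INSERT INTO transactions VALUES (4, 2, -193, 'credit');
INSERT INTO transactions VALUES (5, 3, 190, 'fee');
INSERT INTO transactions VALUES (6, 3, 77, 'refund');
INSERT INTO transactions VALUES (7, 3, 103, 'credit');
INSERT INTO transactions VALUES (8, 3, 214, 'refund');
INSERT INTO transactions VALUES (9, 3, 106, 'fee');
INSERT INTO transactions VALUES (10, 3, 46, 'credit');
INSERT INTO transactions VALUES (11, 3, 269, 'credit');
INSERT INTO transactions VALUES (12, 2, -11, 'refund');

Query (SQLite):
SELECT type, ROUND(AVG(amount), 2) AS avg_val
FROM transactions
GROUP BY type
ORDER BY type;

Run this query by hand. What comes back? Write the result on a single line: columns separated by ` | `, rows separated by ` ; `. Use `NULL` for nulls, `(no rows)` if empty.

credit | 48 ; fee | 198 ; refund | 94.25

Partition transactions by type; compute ROUND(AVG(amount), 2) within each group.
  credit: ids {3, 4, 7, 10, 11} → ROUND(AVG(amount), 2)=48
  fee: ids {2, 5, 9} → ROUND(AVG(amount), 2)=198
  refund: ids {1, 6, 8, 12} → ROUND(AVG(amount), 2)=94.25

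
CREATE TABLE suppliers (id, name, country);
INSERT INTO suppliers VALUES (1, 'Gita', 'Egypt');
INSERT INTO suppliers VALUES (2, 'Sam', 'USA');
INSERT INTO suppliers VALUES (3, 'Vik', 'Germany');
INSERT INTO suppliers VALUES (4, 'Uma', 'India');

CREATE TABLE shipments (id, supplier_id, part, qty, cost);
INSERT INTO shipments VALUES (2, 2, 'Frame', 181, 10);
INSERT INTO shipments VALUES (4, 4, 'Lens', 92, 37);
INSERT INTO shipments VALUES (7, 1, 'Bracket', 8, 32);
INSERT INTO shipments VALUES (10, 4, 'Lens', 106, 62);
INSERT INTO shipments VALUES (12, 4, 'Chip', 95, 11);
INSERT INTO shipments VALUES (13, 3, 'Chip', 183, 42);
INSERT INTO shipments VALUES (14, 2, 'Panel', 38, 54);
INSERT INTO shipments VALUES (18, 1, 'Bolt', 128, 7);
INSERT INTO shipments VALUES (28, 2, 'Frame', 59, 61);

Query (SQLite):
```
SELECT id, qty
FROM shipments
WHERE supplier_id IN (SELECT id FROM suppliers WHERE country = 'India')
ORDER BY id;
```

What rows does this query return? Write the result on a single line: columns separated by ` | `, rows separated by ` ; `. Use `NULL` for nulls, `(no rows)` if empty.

4 | 92 ; 10 | 106 ; 12 | 95

Inner query: suppliers.id where country = 'India'.
Outer: keep shipments rows whose supplier_id is in that set.
Inner query → {4}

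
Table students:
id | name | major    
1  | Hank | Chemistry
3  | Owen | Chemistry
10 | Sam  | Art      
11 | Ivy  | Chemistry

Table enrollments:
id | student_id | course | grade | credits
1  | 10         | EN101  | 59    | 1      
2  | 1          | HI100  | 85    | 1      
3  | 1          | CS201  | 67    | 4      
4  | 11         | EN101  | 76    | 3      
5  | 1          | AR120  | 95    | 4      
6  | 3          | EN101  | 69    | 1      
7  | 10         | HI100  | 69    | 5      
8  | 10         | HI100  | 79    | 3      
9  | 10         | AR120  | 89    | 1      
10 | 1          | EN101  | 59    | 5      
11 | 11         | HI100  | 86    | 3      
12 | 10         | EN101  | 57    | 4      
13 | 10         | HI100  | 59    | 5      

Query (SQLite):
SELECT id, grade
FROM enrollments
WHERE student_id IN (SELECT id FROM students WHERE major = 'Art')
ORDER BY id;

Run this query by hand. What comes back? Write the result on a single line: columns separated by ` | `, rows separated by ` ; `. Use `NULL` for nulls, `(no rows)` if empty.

Inner query: students.id where major = 'Art'.
Outer: keep enrollments rows whose student_id is in that set.
Inner query → {10}

1 | 59 ; 7 | 69 ; 8 | 79 ; 9 | 89 ; 12 | 57 ; 13 | 59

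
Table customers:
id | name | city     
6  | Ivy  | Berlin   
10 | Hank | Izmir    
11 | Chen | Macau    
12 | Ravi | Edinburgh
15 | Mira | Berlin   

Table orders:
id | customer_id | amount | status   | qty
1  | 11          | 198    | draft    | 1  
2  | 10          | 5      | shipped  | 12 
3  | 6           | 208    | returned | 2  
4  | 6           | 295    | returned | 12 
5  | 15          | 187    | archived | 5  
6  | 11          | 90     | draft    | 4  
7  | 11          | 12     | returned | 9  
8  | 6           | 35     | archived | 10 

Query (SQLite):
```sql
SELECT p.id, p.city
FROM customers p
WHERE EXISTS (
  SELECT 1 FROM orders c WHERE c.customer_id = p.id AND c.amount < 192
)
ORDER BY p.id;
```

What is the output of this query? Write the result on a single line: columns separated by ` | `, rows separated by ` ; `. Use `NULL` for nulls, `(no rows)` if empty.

6 | Berlin ; 10 | Izmir ; 11 | Macau ; 15 | Berlin

For each customers row, check whether any orders with matching customer_id has amount < 192.
Keep rows where that is true.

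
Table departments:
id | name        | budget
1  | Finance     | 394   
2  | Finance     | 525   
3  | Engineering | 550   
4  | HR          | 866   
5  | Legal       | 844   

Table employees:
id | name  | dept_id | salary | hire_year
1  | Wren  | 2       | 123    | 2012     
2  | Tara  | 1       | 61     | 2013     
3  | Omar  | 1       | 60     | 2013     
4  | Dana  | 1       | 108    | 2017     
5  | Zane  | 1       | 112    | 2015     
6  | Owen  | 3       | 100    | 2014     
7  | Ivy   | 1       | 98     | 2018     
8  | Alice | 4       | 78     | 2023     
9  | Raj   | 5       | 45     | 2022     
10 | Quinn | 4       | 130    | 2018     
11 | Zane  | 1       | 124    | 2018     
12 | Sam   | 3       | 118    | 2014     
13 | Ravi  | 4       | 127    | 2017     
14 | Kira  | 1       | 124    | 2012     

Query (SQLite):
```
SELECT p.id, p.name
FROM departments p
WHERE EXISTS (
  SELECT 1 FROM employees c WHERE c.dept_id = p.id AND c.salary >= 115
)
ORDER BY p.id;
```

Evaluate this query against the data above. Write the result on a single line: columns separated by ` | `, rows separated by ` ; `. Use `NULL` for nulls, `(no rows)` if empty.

For each departments row, check whether any employees with matching dept_id has salary >= 115.
Keep rows where that is true.

1 | Finance ; 2 | Finance ; 3 | Engineering ; 4 | HR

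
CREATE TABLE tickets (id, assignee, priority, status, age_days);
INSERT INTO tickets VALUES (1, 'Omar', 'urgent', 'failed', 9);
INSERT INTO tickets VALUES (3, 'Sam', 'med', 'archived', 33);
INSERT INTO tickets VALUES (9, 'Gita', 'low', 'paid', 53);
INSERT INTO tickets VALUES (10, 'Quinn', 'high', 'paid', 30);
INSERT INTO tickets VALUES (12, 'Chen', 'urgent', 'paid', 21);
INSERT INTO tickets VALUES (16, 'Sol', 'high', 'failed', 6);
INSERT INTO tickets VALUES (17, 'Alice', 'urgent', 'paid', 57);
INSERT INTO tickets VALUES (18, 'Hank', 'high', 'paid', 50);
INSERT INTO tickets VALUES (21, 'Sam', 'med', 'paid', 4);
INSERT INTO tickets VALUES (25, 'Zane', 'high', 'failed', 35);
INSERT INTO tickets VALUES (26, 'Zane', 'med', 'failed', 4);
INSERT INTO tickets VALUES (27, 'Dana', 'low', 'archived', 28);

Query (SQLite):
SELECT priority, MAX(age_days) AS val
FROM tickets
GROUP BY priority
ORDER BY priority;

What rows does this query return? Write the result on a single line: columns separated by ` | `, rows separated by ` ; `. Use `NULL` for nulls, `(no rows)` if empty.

high | 50 ; low | 53 ; med | 33 ; urgent | 57

Partition tickets by priority; compute MAX(age_days) within each group.
  high: ids {10, 16, 18, 25} → MAX(age_days)=50
  low: ids {9, 27} → MAX(age_days)=53
  med: ids {3, 21, 26} → MAX(age_days)=33
  urgent: ids {1, 12, 17} → MAX(age_days)=57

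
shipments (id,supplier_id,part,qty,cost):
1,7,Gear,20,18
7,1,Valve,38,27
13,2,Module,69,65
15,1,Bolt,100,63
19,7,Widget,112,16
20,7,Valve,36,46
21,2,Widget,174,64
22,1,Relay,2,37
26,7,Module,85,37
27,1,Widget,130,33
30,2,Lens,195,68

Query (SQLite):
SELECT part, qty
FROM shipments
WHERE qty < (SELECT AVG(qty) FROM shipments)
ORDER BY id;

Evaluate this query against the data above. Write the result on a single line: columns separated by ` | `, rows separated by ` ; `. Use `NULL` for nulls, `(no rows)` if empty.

Scalar subquery: AVG(qty) over all shipments rows = 87.363636 (≈; comparison uses full precision).
Keep rows where qty < that value.

Gear | 20 ; Valve | 38 ; Module | 69 ; Valve | 36 ; Relay | 2 ; Module | 85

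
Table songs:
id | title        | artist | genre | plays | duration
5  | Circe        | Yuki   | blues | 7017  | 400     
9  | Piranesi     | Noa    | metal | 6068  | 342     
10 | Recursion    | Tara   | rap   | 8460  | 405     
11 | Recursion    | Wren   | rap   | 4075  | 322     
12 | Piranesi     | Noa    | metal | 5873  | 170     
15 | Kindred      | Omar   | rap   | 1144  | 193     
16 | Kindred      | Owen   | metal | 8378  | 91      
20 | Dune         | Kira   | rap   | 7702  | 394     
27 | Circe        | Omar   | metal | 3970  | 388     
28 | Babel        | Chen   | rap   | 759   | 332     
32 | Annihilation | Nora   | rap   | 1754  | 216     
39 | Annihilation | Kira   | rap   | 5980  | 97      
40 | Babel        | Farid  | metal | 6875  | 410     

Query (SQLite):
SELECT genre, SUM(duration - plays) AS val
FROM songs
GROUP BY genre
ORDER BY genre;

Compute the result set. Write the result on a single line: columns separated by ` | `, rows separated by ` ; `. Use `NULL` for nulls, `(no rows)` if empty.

For each row compute duration - plays.
Group by genre; take SUM of the expression per group.
  blues: ids {5} → SUM(duration - plays)=-6617
  metal: ids {9, 12, 16, 27, 40} → SUM(duration - plays)=-29763
  rap: ids {10, 11, 15, 20, 28, 32, 39} → SUM(duration - plays)=-27915

blues | -6617 ; metal | -29763 ; rap | -27915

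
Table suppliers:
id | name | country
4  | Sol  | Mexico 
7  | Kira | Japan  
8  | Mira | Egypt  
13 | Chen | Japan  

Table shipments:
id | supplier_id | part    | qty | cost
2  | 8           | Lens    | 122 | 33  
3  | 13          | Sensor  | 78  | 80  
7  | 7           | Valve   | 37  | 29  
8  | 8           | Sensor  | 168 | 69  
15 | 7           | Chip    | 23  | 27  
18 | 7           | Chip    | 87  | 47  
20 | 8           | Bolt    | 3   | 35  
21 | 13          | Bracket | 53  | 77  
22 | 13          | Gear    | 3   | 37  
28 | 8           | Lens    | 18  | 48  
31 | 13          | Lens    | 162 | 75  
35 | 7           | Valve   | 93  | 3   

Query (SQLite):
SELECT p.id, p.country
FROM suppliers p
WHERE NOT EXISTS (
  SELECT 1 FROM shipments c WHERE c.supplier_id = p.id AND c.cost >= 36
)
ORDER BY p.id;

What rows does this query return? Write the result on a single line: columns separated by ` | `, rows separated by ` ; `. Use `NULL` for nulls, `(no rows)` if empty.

For each suppliers row, check whether any shipments with matching supplier_id has cost >= 36.
Keep rows where that is false.

4 | Mexico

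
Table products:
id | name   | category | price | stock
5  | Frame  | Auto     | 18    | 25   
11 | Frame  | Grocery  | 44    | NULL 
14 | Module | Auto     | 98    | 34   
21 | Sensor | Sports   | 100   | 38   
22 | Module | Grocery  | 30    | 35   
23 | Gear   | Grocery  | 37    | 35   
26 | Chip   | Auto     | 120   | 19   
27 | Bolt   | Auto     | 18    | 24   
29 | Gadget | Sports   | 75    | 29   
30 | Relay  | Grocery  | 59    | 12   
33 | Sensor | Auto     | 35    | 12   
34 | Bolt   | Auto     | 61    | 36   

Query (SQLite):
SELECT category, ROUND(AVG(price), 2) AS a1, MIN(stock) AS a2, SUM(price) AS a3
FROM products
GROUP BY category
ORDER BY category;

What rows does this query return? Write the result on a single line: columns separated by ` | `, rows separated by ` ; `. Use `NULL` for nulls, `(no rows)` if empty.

Auto | 58.33 | 12 | 350 ; Grocery | 42.5 | 12 | 170 ; Sports | 87.5 | 29 | 175

Group products by category.
Per group compute: ROUND(AVG(price), 2), MIN(stock), SUM(price).
  Auto: ids {5, 14, 26, 27, 33, 34} → ROUND(AVG(price), 2)=58.33, MIN(stock)=12, SUM(price)=350
  Grocery: ids {11, 22, 23, 30} → ROUND(AVG(price), 2)=42.5, MIN(stock)=12, SUM(price)=170
  Sports: ids {21, 29} → ROUND(AVG(price), 2)=87.5, MIN(stock)=29, SUM(price)=175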